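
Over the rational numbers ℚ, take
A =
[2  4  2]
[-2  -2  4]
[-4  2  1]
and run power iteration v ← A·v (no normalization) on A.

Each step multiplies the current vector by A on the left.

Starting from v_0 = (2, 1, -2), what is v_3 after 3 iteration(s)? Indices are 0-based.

v_0 = (2, 1, -2).
v_1 = A·v_0 = (4, -14, -8).
v_2 = A·v_1 = (-64, -12, -52).
v_3 = A·v_2 = (-280, -56, 180).

v_3 = (-280, -56, 180)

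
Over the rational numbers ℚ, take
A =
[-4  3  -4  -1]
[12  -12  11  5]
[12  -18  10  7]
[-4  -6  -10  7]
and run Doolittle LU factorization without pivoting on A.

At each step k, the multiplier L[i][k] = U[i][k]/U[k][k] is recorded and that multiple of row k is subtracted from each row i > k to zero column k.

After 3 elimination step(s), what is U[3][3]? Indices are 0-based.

[col 0] pivot -4
  R1 -= -3*R0 → (0, -3, -1, 2)  (L[1][0] := -3)
  R2 -= -3*R0 → (0, -9, -2, 4)  (L[2][0] := -3)
  R3 -= 1*R0 → (0, -9, -6, 8)  (L[3][0] := 1)
[col 1] pivot -3
  R2 -= 3*R1 → (0, 0, 1, -2)  (L[2][1] := 3)
  R3 -= 3*R1 → (0, 0, -3, 2)  (L[3][1] := 3)
[col 2] pivot 1
  R3 -= -3*R2 → (0, 0, 0, -4)  (L[3][2] := -3)

U[3][3] = -4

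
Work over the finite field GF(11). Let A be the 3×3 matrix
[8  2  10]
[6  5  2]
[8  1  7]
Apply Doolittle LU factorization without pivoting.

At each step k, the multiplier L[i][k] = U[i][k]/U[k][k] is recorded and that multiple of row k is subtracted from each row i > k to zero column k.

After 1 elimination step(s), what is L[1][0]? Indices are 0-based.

L[1][0] = 9

[col 0] pivot 8
  R1 -= 9*R0 → (0, 9, 0)  (L[1][0] := 9)
  R2 -= 1*R0 → (0, 10, 8)  (L[2][0] := 1)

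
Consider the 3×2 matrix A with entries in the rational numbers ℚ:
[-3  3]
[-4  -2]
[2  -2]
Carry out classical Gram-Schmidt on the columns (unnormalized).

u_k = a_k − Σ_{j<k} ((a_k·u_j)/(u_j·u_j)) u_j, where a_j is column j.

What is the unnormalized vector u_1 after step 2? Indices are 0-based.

Step 1: u_0 = a_0 = (-3, -4, 2).
Step 2: u_1 = a_1 − (-5/29)·u_0 = (72/29, -78/29, -48/29).

u_1 = (72/29, -78/29, -48/29)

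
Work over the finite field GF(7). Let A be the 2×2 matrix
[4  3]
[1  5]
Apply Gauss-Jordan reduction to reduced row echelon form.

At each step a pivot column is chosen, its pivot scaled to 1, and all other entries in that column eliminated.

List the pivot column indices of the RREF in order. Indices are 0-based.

pivot columns: 0, 1

step 1: normalize row 0 (÷4) = (1, 6)
  row 1: subtract 1×row0 = (0, 6)
step 2: normalize row 1 (÷6) = (0, 1)
  row 0: subtract 6×row1 = (1, 0)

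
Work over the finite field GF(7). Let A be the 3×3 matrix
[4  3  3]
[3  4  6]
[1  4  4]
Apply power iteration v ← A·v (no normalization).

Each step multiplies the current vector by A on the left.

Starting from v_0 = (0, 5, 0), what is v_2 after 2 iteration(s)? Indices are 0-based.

v_2 = (5, 0, 0)

v_0 = (0, 5, 0).
v_1 = A·v_0 = (1, 6, 6).
v_2 = A·v_1 = (5, 0, 0).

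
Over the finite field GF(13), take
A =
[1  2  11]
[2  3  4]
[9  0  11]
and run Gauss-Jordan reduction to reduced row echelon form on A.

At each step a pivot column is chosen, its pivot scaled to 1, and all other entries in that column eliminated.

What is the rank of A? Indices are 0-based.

rank = 3

[1] R0 /= 1  ⇒  (1, 2, 11)
     R1 -= 2·R0  ⇒  (0, 12, 8)
     R2 -= 9·R0  ⇒  (0, 8, 3)
[2] R1 /= 12  ⇒  (0, 1, 5)
     R0 -= 2·R1  ⇒  (1, 0, 1)
     R2 -= 8·R1  ⇒  (0, 0, 2)
[3] R2 /= 2  ⇒  (0, 0, 1)
     R0 -= 1·R2  ⇒  (1, 0, 0)
     R1 -= 5·R2  ⇒  (0, 1, 0)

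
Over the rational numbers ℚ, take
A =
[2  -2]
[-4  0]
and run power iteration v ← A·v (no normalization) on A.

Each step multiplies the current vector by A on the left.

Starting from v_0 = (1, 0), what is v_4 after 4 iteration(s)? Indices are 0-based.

v_0 = (1, 0).
v_1 = A·v_0 = (2, -4).
v_2 = A·v_1 = (12, -8).
v_3 = A·v_2 = (40, -48).
v_4 = A·v_3 = (176, -160).

v_4 = (176, -160)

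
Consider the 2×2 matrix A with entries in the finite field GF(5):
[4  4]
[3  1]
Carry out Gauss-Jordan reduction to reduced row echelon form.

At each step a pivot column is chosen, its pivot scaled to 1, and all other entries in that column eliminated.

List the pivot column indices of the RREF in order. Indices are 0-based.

pivot columns: 0, 1

pivot(0,0)=4: scale R0 → (1, 1)
  clear (1,0): R1 −= (3)R0 → (0, 3)
pivot(1,1)=3: scale R1 → (0, 1)
  clear (0,1): R0 −= (1)R1 → (1, 0)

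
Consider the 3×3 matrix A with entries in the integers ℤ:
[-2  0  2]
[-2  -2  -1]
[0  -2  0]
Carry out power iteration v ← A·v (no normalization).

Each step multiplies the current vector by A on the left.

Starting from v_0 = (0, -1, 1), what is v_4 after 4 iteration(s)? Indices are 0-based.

v_0 = (0, -1, 1).
v_1 = A·v_0 = (2, 1, 2).
v_2 = A·v_1 = (0, -8, -2).
v_3 = A·v_2 = (-4, 18, 16).
v_4 = A·v_3 = (40, -44, -36).

v_4 = (40, -44, -36)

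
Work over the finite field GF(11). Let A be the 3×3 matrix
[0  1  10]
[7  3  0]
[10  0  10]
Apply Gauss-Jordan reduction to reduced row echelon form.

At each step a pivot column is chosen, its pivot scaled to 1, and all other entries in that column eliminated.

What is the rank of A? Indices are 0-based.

[1] R0 <-> R1
[1] R0 /= 7  ⇒  (1, 2, 0)
     R2 -= 10·R0  ⇒  (0, 2, 10)
[2] R1 /= 1  ⇒  (0, 1, 10)
     R0 -= 2·R1  ⇒  (1, 0, 2)
     R2 -= 2·R1  ⇒  (0, 0, 1)
[3] R2 /= 1  ⇒  (0, 0, 1)
     R0 -= 2·R2  ⇒  (1, 0, 0)
     R1 -= 10·R2  ⇒  (0, 1, 0)

rank = 3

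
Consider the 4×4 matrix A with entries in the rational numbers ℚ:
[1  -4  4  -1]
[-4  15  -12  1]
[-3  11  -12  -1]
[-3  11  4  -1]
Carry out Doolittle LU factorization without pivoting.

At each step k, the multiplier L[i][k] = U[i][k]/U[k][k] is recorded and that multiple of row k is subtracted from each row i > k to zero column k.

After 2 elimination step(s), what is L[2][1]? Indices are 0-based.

L[2][1] = 1

[col 0] pivot 1
  R1 -= -4*R0 → (0, -1, 4, -3)  (L[1][0] := -4)
  R2 -= -3*R0 → (0, -1, 0, -4)  (L[2][0] := -3)
  R3 -= -3*R0 → (0, -1, 16, -4)  (L[3][0] := -3)
[col 1] pivot -1
  R2 -= 1*R1 → (0, 0, -4, -1)  (L[2][1] := 1)
  R3 -= 1*R1 → (0, 0, 12, -1)  (L[3][1] := 1)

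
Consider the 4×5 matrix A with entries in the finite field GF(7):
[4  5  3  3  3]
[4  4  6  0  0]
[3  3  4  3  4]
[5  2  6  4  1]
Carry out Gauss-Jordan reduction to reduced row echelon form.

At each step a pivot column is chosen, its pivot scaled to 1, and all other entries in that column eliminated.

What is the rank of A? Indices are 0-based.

[1] R0 /= 4  ⇒  (1, 3, 6, 6, 6)
     R1 -= 4·R0  ⇒  (0, 6, 3, 4, 4)
     R2 -= 3·R0  ⇒  (0, 1, 0, 6, 0)
     R3 -= 5·R0  ⇒  (0, 1, 4, 2, 6)
[2] R1 /= 6  ⇒  (0, 1, 4, 3, 3)
     R0 -= 3·R1  ⇒  (1, 0, 1, 4, 4)
     R2 -= 1·R1  ⇒  (0, 0, 3, 3, 4)
     R3 -= 1·R1  ⇒  (0, 0, 0, 6, 3)
[3] R2 /= 3  ⇒  (0, 0, 1, 1, 6)
     R0 -= 1·R2  ⇒  (1, 0, 0, 3, 5)
     R1 -= 4·R2  ⇒  (0, 1, 0, 6, 0)
[4] R3 /= 6  ⇒  (0, 0, 0, 1, 4)
     R0 -= 3·R3  ⇒  (1, 0, 0, 0, 0)
     R1 -= 6·R3  ⇒  (0, 1, 0, 0, 4)
     R2 -= 1·R3  ⇒  (0, 0, 1, 0, 2)

rank = 4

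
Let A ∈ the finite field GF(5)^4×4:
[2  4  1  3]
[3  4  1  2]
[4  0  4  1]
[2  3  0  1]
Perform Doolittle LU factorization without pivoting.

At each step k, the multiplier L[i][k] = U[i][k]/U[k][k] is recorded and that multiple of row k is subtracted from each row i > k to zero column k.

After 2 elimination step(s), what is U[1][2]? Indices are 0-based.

U[1][2] = 2

[col 0] pivot 2
  R1 -= 4*R0 → (0, 3, 2, 0)  (L[1][0] := 4)
  R2 -= 2*R0 → (0, 2, 2, 0)  (L[2][0] := 2)
  R3 -= 1*R0 → (0, 4, 4, 3)  (L[3][0] := 1)
[col 1] pivot 3
  R2 -= 4*R1 → (0, 0, 4, 0)  (L[2][1] := 4)
  R3 -= 3*R1 → (0, 0, 3, 3)  (L[3][1] := 3)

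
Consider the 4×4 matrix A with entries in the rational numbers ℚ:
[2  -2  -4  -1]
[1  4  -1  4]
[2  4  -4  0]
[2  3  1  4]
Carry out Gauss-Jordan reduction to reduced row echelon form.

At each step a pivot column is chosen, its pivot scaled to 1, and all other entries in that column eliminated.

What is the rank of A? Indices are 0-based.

pivot(0,0)=2: scale R0 → (1, -1, -2, -1/2)
  clear (1,0): R1 −= (1)R0 → (0, 5, 1, 9/2)
  clear (2,0): R2 −= (2)R0 → (0, 6, 0, 1)
  clear (3,0): R3 −= (2)R0 → (0, 5, 5, 5)
pivot(1,1)=5: scale R1 → (0, 1, 1/5, 9/10)
  clear (0,1): R0 −= (-1)R1 → (1, 0, -9/5, 2/5)
  clear (2,1): R2 −= (6)R1 → (0, 0, -6/5, -22/5)
  clear (3,1): R3 −= (5)R1 → (0, 0, 4, 1/2)
pivot(2,2)=-6/5: scale R2 → (0, 0, 1, 11/3)
  clear (0,2): R0 −= (-9/5)R2 → (1, 0, 0, 7)
  clear (1,2): R1 −= (1/5)R2 → (0, 1, 0, 1/6)
  clear (3,2): R3 −= (4)R2 → (0, 0, 0, -85/6)
pivot(3,3)=-85/6: scale R3 → (0, 0, 0, 1)
  clear (0,3): R0 −= (7)R3 → (1, 0, 0, 0)
  clear (1,3): R1 −= (1/6)R3 → (0, 1, 0, 0)
  clear (2,3): R2 −= (11/3)R3 → (0, 0, 1, 0)

rank = 4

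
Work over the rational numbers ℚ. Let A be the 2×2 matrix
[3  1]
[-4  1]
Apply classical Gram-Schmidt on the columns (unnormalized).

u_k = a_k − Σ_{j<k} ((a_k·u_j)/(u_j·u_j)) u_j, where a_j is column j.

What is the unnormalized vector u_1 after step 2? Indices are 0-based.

Step 1: u_0 = a_0 = (3, -4).
Step 2: u_1 = a_1 − (-1/25)·u_0 = (28/25, 21/25).

u_1 = (28/25, 21/25)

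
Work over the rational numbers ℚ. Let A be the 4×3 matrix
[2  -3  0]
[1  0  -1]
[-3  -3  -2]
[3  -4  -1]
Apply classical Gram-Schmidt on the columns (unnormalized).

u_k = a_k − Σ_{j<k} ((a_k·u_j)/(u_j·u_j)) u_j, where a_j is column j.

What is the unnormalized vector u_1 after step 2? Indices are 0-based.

u_1 = (-51/23, 9/23, -96/23, -65/23)

Step 1: u_0 = a_0 = (2, 1, -3, 3).
Step 2: u_1 = a_1 − (-9/23)·u_0 = (-51/23, 9/23, -96/23, -65/23).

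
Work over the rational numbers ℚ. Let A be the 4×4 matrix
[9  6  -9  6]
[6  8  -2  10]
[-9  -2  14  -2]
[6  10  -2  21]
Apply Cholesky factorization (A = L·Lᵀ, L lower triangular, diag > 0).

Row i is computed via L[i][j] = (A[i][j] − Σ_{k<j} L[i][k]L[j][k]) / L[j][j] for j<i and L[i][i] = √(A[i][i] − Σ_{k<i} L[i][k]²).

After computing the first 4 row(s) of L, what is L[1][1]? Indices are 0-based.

L[1][1] = 2

Step 1: L[0][0] = √(9) = 3.
  L[1][0] = (6) / L[0][0] = 2.
Step 2: L[1][1] = √(4) = 2.
  L[2][0] = (-9) / L[0][0] = -3.
  L[2][1] = (4) / L[1][1] = 2.
Step 3: L[2][2] = √(1) = 1.
  L[3][0] = (6) / L[0][0] = 2.
  L[3][1] = (6) / L[1][1] = 3.
  L[3][2] = (-2) / L[2][2] = -2.
Step 4: L[3][3] = √(4) = 2.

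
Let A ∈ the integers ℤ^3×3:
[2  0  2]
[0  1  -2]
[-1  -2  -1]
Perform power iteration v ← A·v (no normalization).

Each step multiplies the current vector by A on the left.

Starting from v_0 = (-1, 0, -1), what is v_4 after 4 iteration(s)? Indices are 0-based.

v_0 = (-1, 0, -1).
v_1 = A·v_0 = (-4, 2, 2).
v_2 = A·v_1 = (-4, -2, -2).
v_3 = A·v_2 = (-12, 2, 10).
v_4 = A·v_3 = (-4, -18, -2).

v_4 = (-4, -18, -2)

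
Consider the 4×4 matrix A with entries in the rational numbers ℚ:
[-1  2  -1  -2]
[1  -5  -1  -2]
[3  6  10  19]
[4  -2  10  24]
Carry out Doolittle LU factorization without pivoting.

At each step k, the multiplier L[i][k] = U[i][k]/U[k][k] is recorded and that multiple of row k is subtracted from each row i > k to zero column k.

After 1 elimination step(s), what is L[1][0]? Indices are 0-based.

Step 1: pivot at (0,0) is -1.
  row1 ← row1 − (-1)·row0  ⇒  L[1][0]=-1, U row1=(0, -3, -2, -4)
  row2 ← row2 − (-3)·row0  ⇒  L[2][0]=-3, U row2=(0, 12, 7, 13)
  row3 ← row3 − (-4)·row0  ⇒  L[3][0]=-4, U row3=(0, 6, 6, 16)

L[1][0] = -1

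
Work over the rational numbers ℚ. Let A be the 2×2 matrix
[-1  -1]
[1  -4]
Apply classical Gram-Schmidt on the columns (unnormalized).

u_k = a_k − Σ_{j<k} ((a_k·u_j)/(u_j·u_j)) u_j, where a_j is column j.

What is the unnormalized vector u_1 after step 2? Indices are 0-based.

u_1 = (-5/2, -5/2)

Step 1: u_0 = a_0 = (-1, 1).
Step 2: u_1 = a_1 − (-3/2)·u_0 = (-5/2, -5/2).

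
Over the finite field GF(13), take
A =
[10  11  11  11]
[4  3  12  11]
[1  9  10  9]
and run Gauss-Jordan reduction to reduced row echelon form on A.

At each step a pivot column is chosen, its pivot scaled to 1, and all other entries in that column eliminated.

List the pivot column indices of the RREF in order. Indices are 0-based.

pivot columns: 0, 1, 2

[1] R0 /= 10  ⇒  (1, 5, 5, 5)
     R1 -= 4·R0  ⇒  (0, 9, 5, 4)
     R2 -= 1·R0  ⇒  (0, 4, 5, 4)
[2] R1 /= 9  ⇒  (0, 1, 2, 12)
     R0 -= 5·R1  ⇒  (1, 0, 8, 10)
     R2 -= 4·R1  ⇒  (0, 0, 10, 8)
[3] R2 /= 10  ⇒  (0, 0, 1, 6)
     R0 -= 8·R2  ⇒  (1, 0, 0, 1)
     R1 -= 2·R2  ⇒  (0, 1, 0, 0)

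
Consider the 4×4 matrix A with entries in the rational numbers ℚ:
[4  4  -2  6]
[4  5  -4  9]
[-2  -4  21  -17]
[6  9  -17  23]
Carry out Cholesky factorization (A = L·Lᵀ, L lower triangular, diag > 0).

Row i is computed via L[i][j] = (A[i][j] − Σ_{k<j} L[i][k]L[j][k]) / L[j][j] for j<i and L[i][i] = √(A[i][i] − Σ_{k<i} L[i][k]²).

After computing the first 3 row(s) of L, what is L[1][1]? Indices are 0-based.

L[1][1] = 1

Step 1: L[0][0] = √(4) = 2.
  L[1][0] = (4) / L[0][0] = 2.
Step 2: L[1][1] = √(1) = 1.
  L[2][0] = (-2) / L[0][0] = -1.
  L[2][1] = (-2) / L[1][1] = -2.
Step 3: L[2][2] = √(16) = 4.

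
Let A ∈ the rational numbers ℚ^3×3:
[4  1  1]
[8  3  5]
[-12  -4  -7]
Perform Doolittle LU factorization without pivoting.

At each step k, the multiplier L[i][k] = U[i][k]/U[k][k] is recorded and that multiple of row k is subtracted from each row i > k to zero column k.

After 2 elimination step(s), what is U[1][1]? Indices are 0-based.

Step 1: pivot at (0,0) is 4.
  row1 ← row1 − (2)·row0  ⇒  L[1][0]=2, U row1=(0, 1, 3)
  row2 ← row2 − (-3)·row0  ⇒  L[2][0]=-3, U row2=(0, -1, -4)
Step 2: pivot at (1,1) is 1.
  row2 ← row2 − (-1)·row1  ⇒  L[2][1]=-1, U row2=(0, 0, -1)

U[1][1] = 1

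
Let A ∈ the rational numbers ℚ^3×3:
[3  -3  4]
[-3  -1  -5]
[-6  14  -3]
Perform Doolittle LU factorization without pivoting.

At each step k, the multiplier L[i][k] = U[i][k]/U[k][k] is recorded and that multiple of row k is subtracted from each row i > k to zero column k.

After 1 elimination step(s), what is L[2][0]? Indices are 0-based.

k=0: U[0][0]=3
  eliminate (1,0): mult=-1, new row 1: (0, -4, -1); set L[1][0]=-1
  eliminate (2,0): mult=-2, new row 2: (0, 8, 5); set L[2][0]=-2

L[2][0] = -2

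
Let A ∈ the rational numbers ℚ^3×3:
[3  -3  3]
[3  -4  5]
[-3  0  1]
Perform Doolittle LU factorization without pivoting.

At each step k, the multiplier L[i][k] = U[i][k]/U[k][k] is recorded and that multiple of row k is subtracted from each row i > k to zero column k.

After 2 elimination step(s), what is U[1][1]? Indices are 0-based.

k=0: U[0][0]=3
  eliminate (1,0): mult=1, new row 1: (0, -1, 2); set L[1][0]=1
  eliminate (2,0): mult=-1, new row 2: (0, -3, 4); set L[2][0]=-1
k=1: U[1][1]=-1
  eliminate (2,1): mult=3, new row 2: (0, 0, -2); set L[2][1]=3

U[1][1] = -1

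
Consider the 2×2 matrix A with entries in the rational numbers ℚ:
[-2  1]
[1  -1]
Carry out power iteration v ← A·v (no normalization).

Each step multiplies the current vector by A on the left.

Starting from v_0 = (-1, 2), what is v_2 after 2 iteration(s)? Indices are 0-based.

v_0 = (-1, 2).
v_1 = A·v_0 = (4, -3).
v_2 = A·v_1 = (-11, 7).

v_2 = (-11, 7)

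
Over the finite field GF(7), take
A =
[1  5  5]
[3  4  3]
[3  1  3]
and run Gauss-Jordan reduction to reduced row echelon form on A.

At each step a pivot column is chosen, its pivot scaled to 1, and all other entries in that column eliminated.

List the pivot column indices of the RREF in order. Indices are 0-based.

pivot columns: 0, 1, 2

[1] R0 /= 1  ⇒  (1, 5, 5)
     R1 -= 3·R0  ⇒  (0, 3, 2)
     R2 -= 3·R0  ⇒  (0, 0, 2)
[2] R1 /= 3  ⇒  (0, 1, 3)
     R0 -= 5·R1  ⇒  (1, 0, 4)
[3] R2 /= 2  ⇒  (0, 0, 1)
     R0 -= 4·R2  ⇒  (1, 0, 0)
     R1 -= 3·R2  ⇒  (0, 1, 0)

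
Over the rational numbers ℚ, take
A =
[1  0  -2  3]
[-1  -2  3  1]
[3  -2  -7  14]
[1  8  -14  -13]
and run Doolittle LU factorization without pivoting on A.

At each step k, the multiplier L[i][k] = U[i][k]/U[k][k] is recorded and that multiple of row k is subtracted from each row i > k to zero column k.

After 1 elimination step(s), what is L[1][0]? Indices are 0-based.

[col 0] pivot 1
  R1 -= -1*R0 → (0, -2, 1, 4)  (L[1][0] := -1)
  R2 -= 3*R0 → (0, -2, -1, 5)  (L[2][0] := 3)
  R3 -= 1*R0 → (0, 8, -12, -16)  (L[3][0] := 1)

L[1][0] = -1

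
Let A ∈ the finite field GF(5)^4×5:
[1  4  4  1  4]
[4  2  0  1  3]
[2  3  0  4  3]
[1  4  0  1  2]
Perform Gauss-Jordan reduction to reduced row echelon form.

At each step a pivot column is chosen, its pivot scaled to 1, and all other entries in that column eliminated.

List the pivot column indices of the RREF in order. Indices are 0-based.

pivot columns: 0, 1, 2, 3

step 1: normalize row 0 (÷1) = (1, 4, 4, 1, 4)
  row 1: subtract 4×row0 = (0, 1, 4, 2, 2)
  row 2: subtract 2×row0 = (0, 0, 2, 2, 0)
  row 3: subtract 1×row0 = (0, 0, 1, 0, 3)
step 2: normalize row 1 (÷1) = (0, 1, 4, 2, 2)
  row 0: subtract 4×row1 = (1, 0, 3, 3, 1)
step 3: normalize row 2 (÷2) = (0, 0, 1, 1, 0)
  row 0: subtract 3×row2 = (1, 0, 0, 0, 1)
  row 1: subtract 4×row2 = (0, 1, 0, 3, 2)
  row 3: subtract 1×row2 = (0, 0, 0, 4, 3)
step 4: normalize row 3 (÷4) = (0, 0, 0, 1, 2)
  row 1: subtract 3×row3 = (0, 1, 0, 0, 1)
  row 2: subtract 1×row3 = (0, 0, 1, 0, 3)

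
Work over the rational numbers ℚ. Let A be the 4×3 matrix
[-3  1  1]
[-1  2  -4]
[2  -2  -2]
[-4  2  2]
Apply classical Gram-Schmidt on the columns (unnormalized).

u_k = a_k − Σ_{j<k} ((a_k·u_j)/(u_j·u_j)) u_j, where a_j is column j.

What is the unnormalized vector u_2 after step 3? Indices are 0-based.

u_2 = (-120/101, -216/101, -264/101, 12/101)

Step 1: u_0 = a_0 = (-3, -1, 2, -4).
Step 2: u_1 = a_1 − (-17/30)·u_0 = (-7/10, 43/30, -13/15, -4/15).
Step 3: u_2 = a_2 − (-11/30)·u_0 − (-157/101)·u_1 = (-120/101, -216/101, -264/101, 12/101).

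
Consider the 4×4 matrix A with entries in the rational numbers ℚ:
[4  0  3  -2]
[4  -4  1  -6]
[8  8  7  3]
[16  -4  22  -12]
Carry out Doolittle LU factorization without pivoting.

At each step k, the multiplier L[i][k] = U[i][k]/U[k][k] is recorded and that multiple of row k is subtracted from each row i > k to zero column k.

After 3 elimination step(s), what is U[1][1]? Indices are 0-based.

[col 0] pivot 4
  R1 -= 1*R0 → (0, -4, -2, -4)  (L[1][0] := 1)
  R2 -= 2*R0 → (0, 8, 1, 7)  (L[2][0] := 2)
  R3 -= 4*R0 → (0, -4, 10, -4)  (L[3][0] := 4)
[col 1] pivot -4
  R2 -= -2*R1 → (0, 0, -3, -1)  (L[2][1] := -2)
  R3 -= 1*R1 → (0, 0, 12, 0)  (L[3][1] := 1)
[col 2] pivot -3
  R3 -= -4*R2 → (0, 0, 0, -4)  (L[3][2] := -4)

U[1][1] = -4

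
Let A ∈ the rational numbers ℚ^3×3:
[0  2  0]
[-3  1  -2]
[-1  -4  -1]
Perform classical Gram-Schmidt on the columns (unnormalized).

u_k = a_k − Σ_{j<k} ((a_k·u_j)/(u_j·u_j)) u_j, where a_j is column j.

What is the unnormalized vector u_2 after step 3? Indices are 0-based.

u_2 = (-26/209, 4/209, -12/209)

Step 1: u_0 = a_0 = (0, -3, -1).
Step 2: u_1 = a_1 − (1/10)·u_0 = (2, 13/10, -39/10).
Step 3: u_2 = a_2 − (7/10)·u_0 − (13/209)·u_1 = (-26/209, 4/209, -12/209).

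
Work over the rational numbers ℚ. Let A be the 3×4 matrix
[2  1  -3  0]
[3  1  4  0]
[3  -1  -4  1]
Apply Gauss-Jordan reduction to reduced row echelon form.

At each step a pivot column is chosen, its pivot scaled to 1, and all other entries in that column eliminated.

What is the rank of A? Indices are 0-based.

pivot(0,0)=2: scale R0 → (1, 1/2, -3/2, 0)
  clear (1,0): R1 −= (3)R0 → (0, -1/2, 17/2, 0)
  clear (2,0): R2 −= (3)R0 → (0, -5/2, 1/2, 1)
pivot(1,1)=-1/2: scale R1 → (0, 1, -17, 0)
  clear (0,1): R0 −= (1/2)R1 → (1, 0, 7, 0)
  clear (2,1): R2 −= (-5/2)R1 → (0, 0, -42, 1)
pivot(2,2)=-42: scale R2 → (0, 0, 1, -1/42)
  clear (0,2): R0 −= (7)R2 → (1, 0, 0, 1/6)
  clear (1,2): R1 −= (-17)R2 → (0, 1, 0, -17/42)

rank = 3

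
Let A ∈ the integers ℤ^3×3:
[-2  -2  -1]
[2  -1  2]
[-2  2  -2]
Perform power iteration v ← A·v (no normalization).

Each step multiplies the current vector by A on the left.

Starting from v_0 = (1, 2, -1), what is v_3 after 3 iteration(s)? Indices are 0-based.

v_3 = (-18, 16, -16)

v_0 = (1, 2, -1).
v_1 = A·v_0 = (-5, -2, 4).
v_2 = A·v_1 = (10, 0, -2).
v_3 = A·v_2 = (-18, 16, -16).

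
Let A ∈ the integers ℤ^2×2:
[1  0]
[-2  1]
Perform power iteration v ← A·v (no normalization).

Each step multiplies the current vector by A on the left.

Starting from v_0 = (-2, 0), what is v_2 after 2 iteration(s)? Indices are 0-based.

v_0 = (-2, 0).
v_1 = A·v_0 = (-2, 4).
v_2 = A·v_1 = (-2, 8).

v_2 = (-2, 8)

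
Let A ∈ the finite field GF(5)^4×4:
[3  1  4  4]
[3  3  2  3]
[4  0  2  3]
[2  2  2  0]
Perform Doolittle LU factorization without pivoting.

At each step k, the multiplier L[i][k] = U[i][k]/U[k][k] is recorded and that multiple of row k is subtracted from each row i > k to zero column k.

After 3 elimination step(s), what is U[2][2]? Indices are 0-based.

Step 1: pivot at (0,0) is 3.
  row1 ← row1 − (1)·row0  ⇒  L[1][0]=1, U row1=(0, 2, 3, 4)
  row2 ← row2 − (3)·row0  ⇒  L[2][0]=3, U row2=(0, 2, 0, 1)
  row3 ← row3 − (4)·row0  ⇒  L[3][0]=4, U row3=(0, 3, 1, 4)
Step 2: pivot at (1,1) is 2.
  row2 ← row2 − (1)·row1  ⇒  L[2][1]=1, U row2=(0, 0, 2, 2)
  row3 ← row3 − (4)·row1  ⇒  L[3][1]=4, U row3=(0, 0, 4, 3)
Step 3: pivot at (2,2) is 2.
  row3 ← row3 − (2)·row2  ⇒  L[3][2]=2, U row3=(0, 0, 0, 4)

U[2][2] = 2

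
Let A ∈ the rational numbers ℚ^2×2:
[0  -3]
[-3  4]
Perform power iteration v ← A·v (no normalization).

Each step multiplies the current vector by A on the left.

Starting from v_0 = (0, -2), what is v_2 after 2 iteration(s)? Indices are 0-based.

v_2 = (24, -50)

v_0 = (0, -2).
v_1 = A·v_0 = (6, -8).
v_2 = A·v_1 = (24, -50).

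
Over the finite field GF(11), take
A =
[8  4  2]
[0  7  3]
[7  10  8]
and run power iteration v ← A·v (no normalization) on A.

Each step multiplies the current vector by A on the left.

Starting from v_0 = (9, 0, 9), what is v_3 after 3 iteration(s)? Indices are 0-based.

v_0 = (9, 0, 9).
v_1 = A·v_0 = (2, 5, 3).
v_2 = A·v_1 = (9, 0, 0).
v_3 = A·v_2 = (6, 0, 8).

v_3 = (6, 0, 8)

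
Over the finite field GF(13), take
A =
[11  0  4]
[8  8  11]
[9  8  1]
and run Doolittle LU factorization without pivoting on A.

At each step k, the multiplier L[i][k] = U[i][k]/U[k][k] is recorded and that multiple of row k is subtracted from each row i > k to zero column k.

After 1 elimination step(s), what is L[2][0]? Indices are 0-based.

k=0: U[0][0]=11
  eliminate (1,0): mult=9, new row 1: (0, 8, 1); set L[1][0]=9
  eliminate (2,0): mult=2, new row 2: (0, 8, 6); set L[2][0]=2

L[2][0] = 2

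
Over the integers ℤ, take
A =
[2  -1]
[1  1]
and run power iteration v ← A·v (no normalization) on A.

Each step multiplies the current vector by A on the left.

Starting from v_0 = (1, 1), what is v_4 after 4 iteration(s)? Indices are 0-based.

v_4 = (-9, 0)

v_0 = (1, 1).
v_1 = A·v_0 = (1, 2).
v_2 = A·v_1 = (0, 3).
v_3 = A·v_2 = (-3, 3).
v_4 = A·v_3 = (-9, 0).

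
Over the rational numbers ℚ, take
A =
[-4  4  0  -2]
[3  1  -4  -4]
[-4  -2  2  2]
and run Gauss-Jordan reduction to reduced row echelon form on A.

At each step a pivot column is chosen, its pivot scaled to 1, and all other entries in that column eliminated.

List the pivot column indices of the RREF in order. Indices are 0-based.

pivot columns: 0, 1, 2

step 1: normalize row 0 (÷-4) = (1, -1, 0, 1/2)
  row 1: subtract 3×row0 = (0, 4, -4, -11/2)
  row 2: subtract -4×row0 = (0, -6, 2, 4)
step 2: normalize row 1 (÷4) = (0, 1, -1, -11/8)
  row 0: subtract -1×row1 = (1, 0, -1, -7/8)
  row 2: subtract -6×row1 = (0, 0, -4, -17/4)
step 3: normalize row 2 (÷-4) = (0, 0, 1, 17/16)
  row 0: subtract -1×row2 = (1, 0, 0, 3/16)
  row 1: subtract -1×row2 = (0, 1, 0, -5/16)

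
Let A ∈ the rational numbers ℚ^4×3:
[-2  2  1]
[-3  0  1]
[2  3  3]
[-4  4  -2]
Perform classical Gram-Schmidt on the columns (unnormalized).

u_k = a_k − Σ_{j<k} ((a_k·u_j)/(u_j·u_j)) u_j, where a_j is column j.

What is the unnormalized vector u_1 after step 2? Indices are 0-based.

Step 1: u_0 = a_0 = (-2, -3, 2, -4).
Step 2: u_1 = a_1 − (-14/33)·u_0 = (38/33, -14/11, 127/33, 76/33).

u_1 = (38/33, -14/11, 127/33, 76/33)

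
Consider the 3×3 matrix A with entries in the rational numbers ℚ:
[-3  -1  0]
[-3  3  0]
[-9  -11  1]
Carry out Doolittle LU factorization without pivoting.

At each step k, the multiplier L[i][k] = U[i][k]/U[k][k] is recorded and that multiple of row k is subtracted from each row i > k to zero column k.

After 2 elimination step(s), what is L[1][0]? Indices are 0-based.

k=0: U[0][0]=-3
  eliminate (1,0): mult=1, new row 1: (0, 4, 0); set L[1][0]=1
  eliminate (2,0): mult=3, new row 2: (0, -8, 1); set L[2][0]=3
k=1: U[1][1]=4
  eliminate (2,1): mult=-2, new row 2: (0, 0, 1); set L[2][1]=-2

L[1][0] = 1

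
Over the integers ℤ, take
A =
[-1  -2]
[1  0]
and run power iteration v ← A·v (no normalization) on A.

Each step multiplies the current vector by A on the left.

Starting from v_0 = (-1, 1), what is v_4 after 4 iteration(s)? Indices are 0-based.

v_4 = (-5, -1)

v_0 = (-1, 1).
v_1 = A·v_0 = (-1, -1).
v_2 = A·v_1 = (3, -1).
v_3 = A·v_2 = (-1, 3).
v_4 = A·v_3 = (-5, -1).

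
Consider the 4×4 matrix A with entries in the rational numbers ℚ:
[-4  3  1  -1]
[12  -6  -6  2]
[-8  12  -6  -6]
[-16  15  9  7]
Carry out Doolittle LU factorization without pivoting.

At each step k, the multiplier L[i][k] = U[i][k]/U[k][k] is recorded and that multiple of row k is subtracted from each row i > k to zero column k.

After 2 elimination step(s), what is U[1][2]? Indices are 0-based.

k=0: U[0][0]=-4
  eliminate (1,0): mult=-3, new row 1: (0, 3, -3, -1); set L[1][0]=-3
  eliminate (2,0): mult=2, new row 2: (0, 6, -8, -4); set L[2][0]=2
  eliminate (3,0): mult=4, new row 3: (0, 3, 5, 11); set L[3][0]=4
k=1: U[1][1]=3
  eliminate (2,1): mult=2, new row 2: (0, 0, -2, -2); set L[2][1]=2
  eliminate (3,1): mult=1, new row 3: (0, 0, 8, 12); set L[3][1]=1

U[1][2] = -3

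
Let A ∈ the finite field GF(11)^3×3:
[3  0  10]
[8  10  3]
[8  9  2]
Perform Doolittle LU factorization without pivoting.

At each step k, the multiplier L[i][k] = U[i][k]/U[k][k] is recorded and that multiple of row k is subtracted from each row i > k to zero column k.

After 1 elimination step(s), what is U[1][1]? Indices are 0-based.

k=0: U[0][0]=3
  eliminate (1,0): mult=10, new row 1: (0, 10, 2); set L[1][0]=10
  eliminate (2,0): mult=10, new row 2: (0, 9, 1); set L[2][0]=10

U[1][1] = 10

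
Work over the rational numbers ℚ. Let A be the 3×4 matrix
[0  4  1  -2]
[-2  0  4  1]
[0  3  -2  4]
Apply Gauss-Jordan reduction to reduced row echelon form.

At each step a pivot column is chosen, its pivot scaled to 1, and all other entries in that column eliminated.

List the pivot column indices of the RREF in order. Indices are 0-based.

pivot columns: 0, 1, 2

pivot(0,0): swap R0↔R1
pivot(0,0)=-2: scale R0 → (1, 0, -2, -1/2)
pivot(1,1)=4: scale R1 → (0, 1, 1/4, -1/2)
  clear (2,1): R2 −= (3)R1 → (0, 0, -11/4, 11/2)
pivot(2,2)=-11/4: scale R2 → (0, 0, 1, -2)
  clear (0,2): R0 −= (-2)R2 → (1, 0, 0, -9/2)
  clear (1,2): R1 −= (1/4)R2 → (0, 1, 0, 0)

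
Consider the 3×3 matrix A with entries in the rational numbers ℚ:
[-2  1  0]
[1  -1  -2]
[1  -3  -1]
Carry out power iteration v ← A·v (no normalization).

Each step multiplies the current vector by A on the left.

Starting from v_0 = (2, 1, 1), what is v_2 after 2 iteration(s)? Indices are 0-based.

v_0 = (2, 1, 1).
v_1 = A·v_0 = (-3, -1, -2).
v_2 = A·v_1 = (5, 2, 2).

v_2 = (5, 2, 2)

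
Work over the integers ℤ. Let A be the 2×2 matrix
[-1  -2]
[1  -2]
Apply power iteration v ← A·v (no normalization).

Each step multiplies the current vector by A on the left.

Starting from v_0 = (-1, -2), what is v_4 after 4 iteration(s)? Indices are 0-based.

v_0 = (-1, -2).
v_1 = A·v_0 = (5, 3).
v_2 = A·v_1 = (-11, -1).
v_3 = A·v_2 = (13, -9).
v_4 = A·v_3 = (5, 31).

v_4 = (5, 31)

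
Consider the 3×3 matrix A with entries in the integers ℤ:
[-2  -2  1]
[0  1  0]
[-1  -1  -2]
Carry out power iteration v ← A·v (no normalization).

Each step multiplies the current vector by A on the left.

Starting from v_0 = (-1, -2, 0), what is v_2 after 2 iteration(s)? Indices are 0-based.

v_0 = (-1, -2, 0).
v_1 = A·v_0 = (6, -2, 3).
v_2 = A·v_1 = (-5, -2, -10).

v_2 = (-5, -2, -10)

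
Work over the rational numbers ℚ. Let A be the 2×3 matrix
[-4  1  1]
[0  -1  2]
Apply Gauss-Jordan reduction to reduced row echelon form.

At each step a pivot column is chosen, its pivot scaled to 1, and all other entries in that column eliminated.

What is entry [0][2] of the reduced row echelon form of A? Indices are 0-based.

pivot(0,0)=-4: scale R0 → (1, -1/4, -1/4)
pivot(1,1)=-1: scale R1 → (0, 1, -2)
  clear (0,1): R0 −= (-1/4)R1 → (1, 0, -3/4)

M[0][2] = -3/4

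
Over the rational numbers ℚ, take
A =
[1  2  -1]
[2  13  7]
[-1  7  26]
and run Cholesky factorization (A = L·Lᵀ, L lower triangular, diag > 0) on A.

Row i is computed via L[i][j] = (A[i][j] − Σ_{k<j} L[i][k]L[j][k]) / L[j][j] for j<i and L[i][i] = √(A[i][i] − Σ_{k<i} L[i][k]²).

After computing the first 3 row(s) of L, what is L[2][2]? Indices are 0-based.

L[2][2] = 4

Step 1: L[0][0] = √(1) = 1.
  L[1][0] = (2) / L[0][0] = 2.
Step 2: L[1][1] = √(9) = 3.
  L[2][0] = (-1) / L[0][0] = -1.
  L[2][1] = (9) / L[1][1] = 3.
Step 3: L[2][2] = √(16) = 4.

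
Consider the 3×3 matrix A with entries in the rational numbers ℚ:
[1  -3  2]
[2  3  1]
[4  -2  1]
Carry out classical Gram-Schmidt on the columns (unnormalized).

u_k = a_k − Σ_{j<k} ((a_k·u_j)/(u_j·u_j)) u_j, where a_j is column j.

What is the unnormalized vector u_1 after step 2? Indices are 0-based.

Step 1: u_0 = a_0 = (1, 2, 4).
Step 2: u_1 = a_1 − (-5/21)·u_0 = (-58/21, 73/21, -22/21).

u_1 = (-58/21, 73/21, -22/21)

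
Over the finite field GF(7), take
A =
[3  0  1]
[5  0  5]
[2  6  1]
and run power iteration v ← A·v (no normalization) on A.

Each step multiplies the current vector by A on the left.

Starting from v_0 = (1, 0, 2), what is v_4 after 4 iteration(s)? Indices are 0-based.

v_4 = (6, 2, 0)

v_0 = (1, 0, 2).
v_1 = A·v_0 = (5, 1, 4).
v_2 = A·v_1 = (5, 3, 6).
v_3 = A·v_2 = (0, 6, 6).
v_4 = A·v_3 = (6, 2, 0).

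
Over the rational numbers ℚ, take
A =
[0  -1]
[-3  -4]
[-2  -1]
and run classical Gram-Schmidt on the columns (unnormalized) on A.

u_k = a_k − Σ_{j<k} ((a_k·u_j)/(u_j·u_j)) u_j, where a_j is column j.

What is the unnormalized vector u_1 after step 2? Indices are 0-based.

Step 1: u_0 = a_0 = (0, -3, -2).
Step 2: u_1 = a_1 − (14/13)·u_0 = (-1, -10/13, 15/13).

u_1 = (-1, -10/13, 15/13)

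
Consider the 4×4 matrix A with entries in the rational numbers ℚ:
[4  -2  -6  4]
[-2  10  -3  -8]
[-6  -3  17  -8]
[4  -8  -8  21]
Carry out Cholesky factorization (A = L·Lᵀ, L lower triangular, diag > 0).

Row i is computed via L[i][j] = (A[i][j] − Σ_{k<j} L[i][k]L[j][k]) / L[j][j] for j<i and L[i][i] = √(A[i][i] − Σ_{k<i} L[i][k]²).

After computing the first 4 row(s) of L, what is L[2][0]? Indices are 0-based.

L[2][0] = -3

Step 1: L[0][0] = √(4) = 2.
  L[1][0] = (-2) / L[0][0] = -1.
Step 2: L[1][1] = √(9) = 3.
  L[2][0] = (-6) / L[0][0] = -3.
  L[2][1] = (-6) / L[1][1] = -2.
Step 3: L[2][2] = √(4) = 2.
  L[3][0] = (4) / L[0][0] = 2.
  L[3][1] = (-6) / L[1][1] = -2.
  L[3][2] = (-6) / L[2][2] = -3.
Step 4: L[3][3] = √(4) = 2.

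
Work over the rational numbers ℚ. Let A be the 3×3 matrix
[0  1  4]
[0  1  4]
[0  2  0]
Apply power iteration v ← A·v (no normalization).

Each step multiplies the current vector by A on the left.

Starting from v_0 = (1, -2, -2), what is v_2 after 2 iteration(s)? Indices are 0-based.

v_0 = (1, -2, -2).
v_1 = A·v_0 = (-10, -10, -4).
v_2 = A·v_1 = (-26, -26, -20).

v_2 = (-26, -26, -20)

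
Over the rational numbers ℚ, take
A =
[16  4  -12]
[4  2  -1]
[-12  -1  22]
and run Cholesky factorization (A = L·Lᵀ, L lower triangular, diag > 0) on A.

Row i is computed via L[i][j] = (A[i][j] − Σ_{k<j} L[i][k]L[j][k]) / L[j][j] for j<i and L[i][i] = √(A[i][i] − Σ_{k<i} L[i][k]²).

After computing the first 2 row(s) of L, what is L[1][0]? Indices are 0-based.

L[1][0] = 1

Step 1: L[0][0] = √(16) = 4.
  L[1][0] = (4) / L[0][0] = 1.
Step 2: L[1][1] = √(1) = 1.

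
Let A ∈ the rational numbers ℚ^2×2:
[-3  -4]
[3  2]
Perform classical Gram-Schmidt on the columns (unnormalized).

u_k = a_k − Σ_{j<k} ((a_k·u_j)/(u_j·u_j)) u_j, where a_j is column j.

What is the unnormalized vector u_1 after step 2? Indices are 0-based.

Step 1: u_0 = a_0 = (-3, 3).
Step 2: u_1 = a_1 − (1)·u_0 = (-1, -1).

u_1 = (-1, -1)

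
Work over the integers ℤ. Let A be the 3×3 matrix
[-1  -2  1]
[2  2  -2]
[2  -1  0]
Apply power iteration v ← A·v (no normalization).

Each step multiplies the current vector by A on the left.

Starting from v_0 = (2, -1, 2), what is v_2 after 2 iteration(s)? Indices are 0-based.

v_2 = (7, -10, 6)

v_0 = (2, -1, 2).
v_1 = A·v_0 = (2, -2, 5).
v_2 = A·v_1 = (7, -10, 6).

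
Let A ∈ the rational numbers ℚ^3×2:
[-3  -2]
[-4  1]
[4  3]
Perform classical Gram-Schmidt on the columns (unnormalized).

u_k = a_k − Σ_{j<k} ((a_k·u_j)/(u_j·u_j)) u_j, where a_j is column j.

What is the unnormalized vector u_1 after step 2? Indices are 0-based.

Step 1: u_0 = a_0 = (-3, -4, 4).
Step 2: u_1 = a_1 − (14/41)·u_0 = (-40/41, 97/41, 67/41).

u_1 = (-40/41, 97/41, 67/41)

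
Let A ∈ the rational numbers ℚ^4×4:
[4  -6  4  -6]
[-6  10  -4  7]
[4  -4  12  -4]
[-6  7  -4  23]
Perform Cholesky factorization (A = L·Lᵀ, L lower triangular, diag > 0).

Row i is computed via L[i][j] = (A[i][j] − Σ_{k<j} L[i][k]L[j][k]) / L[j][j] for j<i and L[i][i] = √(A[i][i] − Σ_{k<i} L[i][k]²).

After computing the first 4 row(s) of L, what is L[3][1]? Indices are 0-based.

Step 1: L[0][0] = √(4) = 2.
  L[1][0] = (-6) / L[0][0] = -3.
Step 2: L[1][1] = √(1) = 1.
  L[2][0] = (4) / L[0][0] = 2.
  L[2][1] = (2) / L[1][1] = 2.
Step 3: L[2][2] = √(4) = 2.
  L[3][0] = (-6) / L[0][0] = -3.
  L[3][1] = (-2) / L[1][1] = -2.
  L[3][2] = (6) / L[2][2] = 3.
Step 4: L[3][3] = √(1) = 1.

L[3][1] = -2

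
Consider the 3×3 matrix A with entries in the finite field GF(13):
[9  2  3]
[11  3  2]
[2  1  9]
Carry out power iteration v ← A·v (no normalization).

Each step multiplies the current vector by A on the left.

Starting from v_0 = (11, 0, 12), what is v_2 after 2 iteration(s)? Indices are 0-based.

v_0 = (11, 0, 12).
v_1 = A·v_0 = (5, 2, 0).
v_2 = A·v_1 = (10, 9, 12).

v_2 = (10, 9, 12)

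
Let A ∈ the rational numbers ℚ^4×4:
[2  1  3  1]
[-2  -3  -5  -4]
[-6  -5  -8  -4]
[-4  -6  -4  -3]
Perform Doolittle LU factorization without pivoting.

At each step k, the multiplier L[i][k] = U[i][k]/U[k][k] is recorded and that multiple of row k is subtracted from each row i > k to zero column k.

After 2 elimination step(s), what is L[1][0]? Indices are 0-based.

L[1][0] = -1

Step 1: pivot at (0,0) is 2.
  row1 ← row1 − (-1)·row0  ⇒  L[1][0]=-1, U row1=(0, -2, -2, -3)
  row2 ← row2 − (-3)·row0  ⇒  L[2][0]=-3, U row2=(0, -2, 1, -1)
  row3 ← row3 − (-2)·row0  ⇒  L[3][0]=-2, U row3=(0, -4, 2, -1)
Step 2: pivot at (1,1) is -2.
  row2 ← row2 − (1)·row1  ⇒  L[2][1]=1, U row2=(0, 0, 3, 2)
  row3 ← row3 − (2)·row1  ⇒  L[3][1]=2, U row3=(0, 0, 6, 5)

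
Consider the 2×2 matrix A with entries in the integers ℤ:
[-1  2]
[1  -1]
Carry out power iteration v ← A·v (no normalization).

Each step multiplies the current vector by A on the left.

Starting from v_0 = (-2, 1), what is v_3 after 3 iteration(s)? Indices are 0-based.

v_0 = (-2, 1).
v_1 = A·v_0 = (4, -3).
v_2 = A·v_1 = (-10, 7).
v_3 = A·v_2 = (24, -17).

v_3 = (24, -17)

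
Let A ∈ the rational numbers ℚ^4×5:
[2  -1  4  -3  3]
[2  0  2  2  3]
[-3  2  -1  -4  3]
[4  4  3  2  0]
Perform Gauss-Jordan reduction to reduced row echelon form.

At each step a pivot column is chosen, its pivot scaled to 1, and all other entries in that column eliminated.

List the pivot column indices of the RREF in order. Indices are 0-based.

pivot(0,0)=2: scale R0 → (1, -1/2, 2, -3/2, 3/2)
  clear (1,0): R1 −= (2)R0 → (0, 1, -2, 5, 0)
  clear (2,0): R2 −= (-3)R0 → (0, 1/2, 5, -17/2, 15/2)
  clear (3,0): R3 −= (4)R0 → (0, 6, -5, 8, -6)
pivot(1,1)=1: scale R1 → (0, 1, -2, 5, 0)
  clear (0,1): R0 −= (-1/2)R1 → (1, 0, 1, 1, 3/2)
  clear (2,1): R2 −= (1/2)R1 → (0, 0, 6, -11, 15/2)
  clear (3,1): R3 −= (6)R1 → (0, 0, 7, -22, -6)
pivot(2,2)=6: scale R2 → (0, 0, 1, -11/6, 5/4)
  clear (0,2): R0 −= (1)R2 → (1, 0, 0, 17/6, 1/4)
  clear (1,2): R1 −= (-2)R2 → (0, 1, 0, 4/3, 5/2)
  clear (3,2): R3 −= (7)R2 → (0, 0, 0, -55/6, -59/4)
pivot(3,3)=-55/6: scale R3 → (0, 0, 0, 1, 177/110)
  clear (0,3): R0 −= (17/6)R3 → (1, 0, 0, 0, -237/55)
  clear (1,3): R1 −= (4/3)R3 → (0, 1, 0, 0, 39/110)
  clear (2,3): R2 −= (-11/6)R3 → (0, 0, 1, 0, 21/5)

pivot columns: 0, 1, 2, 3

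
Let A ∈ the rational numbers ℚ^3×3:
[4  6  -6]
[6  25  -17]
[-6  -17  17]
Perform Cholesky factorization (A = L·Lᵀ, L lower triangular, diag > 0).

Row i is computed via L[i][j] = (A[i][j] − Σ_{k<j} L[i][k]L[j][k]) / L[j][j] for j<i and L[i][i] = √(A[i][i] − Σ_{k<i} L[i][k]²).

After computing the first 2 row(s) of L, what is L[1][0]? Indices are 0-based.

L[1][0] = 3

Step 1: L[0][0] = √(4) = 2.
  L[1][0] = (6) / L[0][0] = 3.
Step 2: L[1][1] = √(16) = 4.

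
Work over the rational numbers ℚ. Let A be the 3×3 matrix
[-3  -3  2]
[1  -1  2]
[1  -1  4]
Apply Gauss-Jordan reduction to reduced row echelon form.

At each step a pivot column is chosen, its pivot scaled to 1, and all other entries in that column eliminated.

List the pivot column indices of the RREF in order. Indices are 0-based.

[1] R0 /= -3  ⇒  (1, 1, -2/3)
     R1 -= 1·R0  ⇒  (0, -2, 8/3)
     R2 -= 1·R0  ⇒  (0, -2, 14/3)
[2] R1 /= -2  ⇒  (0, 1, -4/3)
     R0 -= 1·R1  ⇒  (1, 0, 2/3)
     R2 -= -2·R1  ⇒  (0, 0, 2)
[3] R2 /= 2  ⇒  (0, 0, 1)
     R0 -= 2/3·R2  ⇒  (1, 0, 0)
     R1 -= -4/3·R2  ⇒  (0, 1, 0)

pivot columns: 0, 1, 2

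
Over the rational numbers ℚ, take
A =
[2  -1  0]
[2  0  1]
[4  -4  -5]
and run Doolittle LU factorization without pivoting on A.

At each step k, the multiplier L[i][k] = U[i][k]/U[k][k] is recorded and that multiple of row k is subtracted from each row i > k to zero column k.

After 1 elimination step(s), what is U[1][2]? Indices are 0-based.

[col 0] pivot 2
  R1 -= 1*R0 → (0, 1, 1)  (L[1][0] := 1)
  R2 -= 2*R0 → (0, -2, -5)  (L[2][0] := 2)

U[1][2] = 1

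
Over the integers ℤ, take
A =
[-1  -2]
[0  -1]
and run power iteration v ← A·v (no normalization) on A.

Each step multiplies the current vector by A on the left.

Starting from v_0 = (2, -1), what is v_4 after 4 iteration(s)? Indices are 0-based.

v_0 = (2, -1).
v_1 = A·v_0 = (0, 1).
v_2 = A·v_1 = (-2, -1).
v_3 = A·v_2 = (4, 1).
v_4 = A·v_3 = (-6, -1).

v_4 = (-6, -1)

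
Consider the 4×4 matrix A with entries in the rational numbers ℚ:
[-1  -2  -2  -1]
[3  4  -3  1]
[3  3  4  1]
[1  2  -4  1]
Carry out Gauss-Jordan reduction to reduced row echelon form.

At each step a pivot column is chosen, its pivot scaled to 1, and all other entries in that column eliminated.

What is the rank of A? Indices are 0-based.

rank = 4

step 1: normalize row 0 (÷-1) = (1, 2, 2, 1)
  row 1: subtract 3×row0 = (0, -2, -9, -2)
  row 2: subtract 3×row0 = (0, -3, -2, -2)
  row 3: subtract 1×row0 = (0, 0, -6, 0)
step 2: normalize row 1 (÷-2) = (0, 1, 9/2, 1)
  row 0: subtract 2×row1 = (1, 0, -7, -1)
  row 2: subtract -3×row1 = (0, 0, 23/2, 1)
step 3: normalize row 2 (÷23/2) = (0, 0, 1, 2/23)
  row 0: subtract -7×row2 = (1, 0, 0, -9/23)
  row 1: subtract 9/2×row2 = (0, 1, 0, 14/23)
  row 3: subtract -6×row2 = (0, 0, 0, 12/23)
step 4: normalize row 3 (÷12/23) = (0, 0, 0, 1)
  row 0: subtract -9/23×row3 = (1, 0, 0, 0)
  row 1: subtract 14/23×row3 = (0, 1, 0, 0)
  row 2: subtract 2/23×row3 = (0, 0, 1, 0)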